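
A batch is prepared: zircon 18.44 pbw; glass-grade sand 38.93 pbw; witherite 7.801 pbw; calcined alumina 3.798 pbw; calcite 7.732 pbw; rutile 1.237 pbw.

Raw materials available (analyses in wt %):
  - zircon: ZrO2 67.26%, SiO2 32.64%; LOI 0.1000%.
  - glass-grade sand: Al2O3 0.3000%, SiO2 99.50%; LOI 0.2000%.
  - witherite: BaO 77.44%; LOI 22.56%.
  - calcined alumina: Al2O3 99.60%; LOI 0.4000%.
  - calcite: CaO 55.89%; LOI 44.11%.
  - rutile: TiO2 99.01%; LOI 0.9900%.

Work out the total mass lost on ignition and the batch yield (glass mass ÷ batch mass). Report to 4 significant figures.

Exact precision is kept at every stage. Working values are printed with 4-significant-digit rounding at each printed step — exactly one rounding is applied to each reported value — the derived quantities, including six oxide percentages, the yield, net glass mass, totals, ignition loss, are computed from the weighed amounts per 72.64 pbw of glass in full float precision precisely as stated by the problem or answer text.
Per-material ignition loss:
  zircon: 18.44 × 0.001000 = 0.01844 pbw
  glass-grade sand: 38.93 × 0.002000 = 0.07786 pbw
  witherite: 7.801 × 0.2256 = 1.760 pbw
  calcined alumina: 3.798 × 0.004000 = 0.01519 pbw
  calcite: 7.732 × 0.4411 = 3.411 pbw
  rutile: 1.237 × 0.009900 = 0.01225 pbw
Total LOI = 5.294 pbw
Glass = batch − LOI = 77.94 − 5.294 = 72.64 pbw

LOI loss = 5.294 pbw; glass = 72.64 pbw; yield = 93.21%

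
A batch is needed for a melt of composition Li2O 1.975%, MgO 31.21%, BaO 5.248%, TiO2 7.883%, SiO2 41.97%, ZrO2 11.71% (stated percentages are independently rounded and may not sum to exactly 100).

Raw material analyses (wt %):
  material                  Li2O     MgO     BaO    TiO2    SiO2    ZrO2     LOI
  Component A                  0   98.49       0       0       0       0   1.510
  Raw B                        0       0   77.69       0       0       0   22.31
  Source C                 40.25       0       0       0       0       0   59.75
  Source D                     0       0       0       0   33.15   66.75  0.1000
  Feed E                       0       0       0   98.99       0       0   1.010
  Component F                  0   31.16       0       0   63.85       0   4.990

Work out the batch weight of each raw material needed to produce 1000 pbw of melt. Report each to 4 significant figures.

Values along the way appear with 4-significant-digit rounding between the steps; full float precision is kept at every stage. Each reported figure carries a single rounding. The derived quantities are computed at exact precision (LOI, glass mass, yield, the six compositions, the totals) from the batch weights for 1000 pbw of glass as they appear in either problem or answer.
Oxide mass targets, per 1000 pbw melt:
  Li2O: 1.975% × 1000 = 19.75 pbw
  MgO: 31.21% × 1000 = 312.1 pbw
  BaO: 5.248% × 1000 = 52.48 pbw
  TiO2: 7.883% × 1000 = 78.83 pbw
  SiO2: 41.97% × 1000 = 419.7 pbw
  ZrO2: 11.71% × 1000 = 117.1 pbw
Per-oxide balance check on the weights just shown, versus the basis set out (sum by sum, the targets are met exact up to rounding of places):
  Li2O: 49.07·0.4025 = 19.75 pbw (target 19.75 pbw)
  MgO: 137.7·0.9849 + 566.2·0.3116 = 312.0 pbw (target 312.1 pbw)
  BaO: 67.55·0.7769 = 52.48 pbw (target 52.48 pbw)
  TiO2: 79.63·0.9899 = 78.83 pbw (target 78.83 pbw)
  SiO2: 175.4·0.3315 + 566.2·0.6385 = 419.7 pbw (target 419.7 pbw)
  ZrO2: 175.4·0.6675 = 117.1 pbw (target 117.1 pbw)
Glass-mass bookkeeping: the batch minus its LOI: 999.8 pbw (targets for the oxides total 1000 pbw; basis as stated: 1000 pbw — rounding explains the deltas).
Adding the batch up: Σ batch = 1076 pbw; loss to ignition Σ batch·LOI = 75.70 pbw; yield, glass over the total, = 92.96%.

Batch per 1000 pbw melt:
  Component A: 137.7 pbw
  Raw B: 67.55 pbw
  Source C: 49.07 pbw
  Source D: 175.4 pbw
  Feed E: 79.63 pbw
  Component F: 566.2 pbw
Total batch = 1076 pbw; LOI loss = 75.70 pbw; yield = 92.96%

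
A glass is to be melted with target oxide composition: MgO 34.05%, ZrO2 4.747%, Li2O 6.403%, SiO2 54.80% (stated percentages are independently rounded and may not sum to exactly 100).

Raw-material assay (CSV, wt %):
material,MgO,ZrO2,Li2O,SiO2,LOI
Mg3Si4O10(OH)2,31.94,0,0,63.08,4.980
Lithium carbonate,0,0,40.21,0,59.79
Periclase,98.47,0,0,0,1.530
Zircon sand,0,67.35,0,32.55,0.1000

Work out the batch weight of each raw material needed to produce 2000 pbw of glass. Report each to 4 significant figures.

Batch per 2000 pbw glass:
  Mg3Si4O10(OH)2: 1665 pbw
  Lithium carbonate: 318.5 pbw
  Periclase: 151.6 pbw
  Zircon sand: 141.0 pbw
Total batch = 2276 pbw; LOI loss = 275.8 pbw; yield = 87.88%

Intermediates appear (rounded to four significant figures) in the printout; the working math keeps full precision through the solve. Every reported figure is rounded only once — the derived quantities (four oxide percentages, totals, LOI, glass mass, yield) are carried from the weighed amounts at 2000 pbw of glass in full float precision as quoted within problem or answer.
Target masses of each oxide per 2000 pbw glass:
  MgO: 34.05% × 2000 = 681.0 pbw
  ZrO2: 4.747% × 2000 = 94.94 pbw
  Li2O: 6.403% × 2000 = 128.1 pbw
  SiO2: 54.80% × 2000 = 1096 pbw
Mass-balance tally per oxide using the reported weights, at the basis given (each sum matches its target mass modulo rounding of the values):
  MgO: 1665·0.3194 + 151.6·0.9847 = 681.1 pbw (target 681.0 pbw)
  ZrO2: 141.0·0.6735 = 94.96 pbw (target 94.94 pbw)
  Li2O: 318.5·0.4021 = 128.1 pbw (target 128.1 pbw)
  SiO2: 1665·0.6308 + 141.0·0.3255 = 1096 pbw (target 1096 pbw)
Consistency of the glass mass: total batch − LOI = 2000 pbw (targets for the oxides total 2000 pbw; the stated basis being 2000 pbw — any gap is answer rounding).
Adding the batch up: Σ batch = 2276 pbw; LOI loss = Σ batch·LOI = 275.8 pbw; yield = glass ÷ total batch = 87.88%.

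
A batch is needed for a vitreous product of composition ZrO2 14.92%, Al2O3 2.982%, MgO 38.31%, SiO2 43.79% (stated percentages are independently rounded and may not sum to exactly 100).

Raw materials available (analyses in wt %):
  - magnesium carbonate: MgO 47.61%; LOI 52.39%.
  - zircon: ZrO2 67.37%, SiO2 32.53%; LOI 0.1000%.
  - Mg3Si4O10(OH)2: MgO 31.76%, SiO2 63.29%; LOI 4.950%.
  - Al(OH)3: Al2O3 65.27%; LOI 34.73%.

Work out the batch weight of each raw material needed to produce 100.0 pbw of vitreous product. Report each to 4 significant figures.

Batch per 100.0 pbw vitreous product:
  magnesium carbonate: 41.90 pbw
  zircon: 22.15 pbw
  Mg3Si4O10(OH)2: 57.81 pbw
  Al(OH)3: 4.569 pbw
Total batch = 126.4 pbw; LOI loss = 26.42 pbw; yield = 79.10%

In-progress results are displayed rounded to 4 significant figures between the steps. Every computation maintains exact precision in every operation; every reported result takes exactly one rounding; the derived quantities, including four oxide percentages, totals, ignition loss, the yield, glass mass, are computed using the weight values for 100.0 pbw of glass at full float precision, exactly as printed in the problem or answer text.
Target oxide masses per 100.0 pbw vitreous product:
  ZrO2: 14.92% × 100.0 = 14.92 pbw
  Al2O3: 2.982% × 100.0 = 2.982 pbw
  MgO: 38.31% × 100.0 = 38.31 pbw
  SiO2: 43.79% × 100.0 = 43.79 pbw
Per-oxide balance check with the batch weights as given, against the basis in use (summed amounts equal target values modulo rounding of the values):
  ZrO2: 22.15·0.6737 = 14.92 pbw (target 14.92 pbw)
  Al2O3: 4.569·0.6527 = 2.982 pbw (target 2.982 pbw)
  MgO: 41.90·0.4761 + 57.81·0.3176 = 38.31 pbw (target 38.31 pbw)
  SiO2: 22.15·0.3253 + 57.81·0.6329 = 43.79 pbw (target 43.79 pbw)
Glass mass check: total charge less LOI = 100.0 pbw (summing oxide targets gives 100.0 pbw; stated basis 100.0 pbw — rounding explains the deltas).
Adding the batch up: Σ batch = 126.4 pbw; loss to ignition Σ batch·LOI = 26.42 pbw; yield, glass over the total, = 79.10%.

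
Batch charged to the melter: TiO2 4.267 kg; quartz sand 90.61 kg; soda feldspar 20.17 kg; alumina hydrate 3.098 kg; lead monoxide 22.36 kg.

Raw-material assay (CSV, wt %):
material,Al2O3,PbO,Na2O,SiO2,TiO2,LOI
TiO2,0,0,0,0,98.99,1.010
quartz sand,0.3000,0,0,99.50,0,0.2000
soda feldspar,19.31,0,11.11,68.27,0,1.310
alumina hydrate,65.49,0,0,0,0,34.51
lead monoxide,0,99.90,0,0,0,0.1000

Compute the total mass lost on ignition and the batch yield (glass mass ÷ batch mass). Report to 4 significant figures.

LOI loss = 1.580 kg; glass = 138.9 kg; yield = 98.88%

Each numeric step holds full precision through the solve. Values along the way are rounded to four significant digits when quoted — each reported figure undergoes a single rounding — derived quantities, which include net glass mass, yield, the totals, ignition loss, the five compositions, are re-derived in exact precision, as quoted within the question or the answer, from the weighed amounts per 138.9 kg of glass.
Ignition loss by material:
  TiO2: 4.267 × 0.01010 = 0.04310 kg
  quartz sand: 90.61 × 0.002000 = 0.1812 kg
  soda feldspar: 20.17 × 0.01310 = 0.2642 kg
  alumina hydrate: 3.098 × 0.3451 = 1.069 kg
  lead monoxide: 22.36 × 0.001000 = 0.02236 kg
Total LOI = 1.580 kg
Glass = batch − LOI = 140.5 − 1.580 = 138.9 kg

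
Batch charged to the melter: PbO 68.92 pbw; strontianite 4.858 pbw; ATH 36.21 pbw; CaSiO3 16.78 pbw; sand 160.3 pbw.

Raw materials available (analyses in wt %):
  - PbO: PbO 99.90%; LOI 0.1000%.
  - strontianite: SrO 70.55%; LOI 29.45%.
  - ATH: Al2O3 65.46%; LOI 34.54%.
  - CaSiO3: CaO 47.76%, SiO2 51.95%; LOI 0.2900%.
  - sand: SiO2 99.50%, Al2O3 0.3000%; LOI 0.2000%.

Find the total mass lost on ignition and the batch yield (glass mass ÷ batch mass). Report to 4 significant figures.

LOI loss = 14.38 pbw; glass = 272.7 pbw; yield = 94.99%

Working values are shown with 4-significant-figure rounding at each printed step. Each numeric step keeps full float precision at each step; exactly one rounding goes into each reported number — the derived quantities are carried in full float precision (five oxide percentages, yield, glass mass, ignition loss, totals) from the weighed amounts for 272.7 pbw of glass as they appear in the problem or answer text.
Ignition loss by material:
  PbO: 68.92 × 0.001000 = 0.06892 pbw
  strontianite: 4.858 × 0.2945 = 1.431 pbw
  ATH: 36.21 × 0.3454 = 12.51 pbw
  CaSiO3: 16.78 × 0.002900 = 0.04866 pbw
  sand: 160.3 × 0.002000 = 0.3206 pbw
Total LOI = 14.38 pbw
Glass = batch − LOI = 287.1 − 14.38 = 272.7 pbw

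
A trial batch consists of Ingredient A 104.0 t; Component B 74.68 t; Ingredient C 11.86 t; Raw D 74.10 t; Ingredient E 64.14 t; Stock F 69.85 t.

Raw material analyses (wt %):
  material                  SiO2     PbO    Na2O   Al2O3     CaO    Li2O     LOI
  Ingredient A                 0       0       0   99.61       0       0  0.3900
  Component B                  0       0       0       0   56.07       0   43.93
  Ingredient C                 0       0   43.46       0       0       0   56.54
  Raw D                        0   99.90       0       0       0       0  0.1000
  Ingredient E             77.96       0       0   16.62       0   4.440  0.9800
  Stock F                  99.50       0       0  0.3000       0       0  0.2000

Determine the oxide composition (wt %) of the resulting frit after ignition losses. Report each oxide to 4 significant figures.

Glass mass = 357.9 t (batch 398.6 − LOI 40.76).
Composition: SiO2 33.39%, PbO 20.69%, Na2O 1.440%, Al2O3 31.98%, CaO 11.70%, Li2O 0.7958%

Every computation holds full precision through every step — intermediates are shown (rounded to 4 significant digits) between the steps — every reported number is rounded only once — derived quantities, including glass mass, six oxide percentages, totals, the yield, ignition loss, are computed from the batch weights at 357.9 t of glass in full precision as they appear in the question or the answer.
Per-oxide mass from batch:
  SiO2: 64.14·0.7796 + 69.85·0.9950 = 119.5 t
  PbO: 74.10·0.9990 = 74.03 t
  Na2O: 11.86·0.4346 = 5.154 t
  Al2O3: 104.0·0.9961 + 64.14·0.1662 + 69.85·0.003000 = 114.5 t
  CaO: 74.68·0.5607 = 41.87 t
  Li2O: 64.14·0.04440 = 2.848 t
LOI: 104.0·0.003900 + 74.68·0.4393 + 11.86·0.5654 + 74.10·0.001000 + 64.14·0.009800 + 69.85·0.002000 = 40.76 t
Glass mass = batch − LOI = 398.6 − 40.76 = 357.9 t (equal to the oxide-mass sum)
oxide / glass × 100 gives the wt %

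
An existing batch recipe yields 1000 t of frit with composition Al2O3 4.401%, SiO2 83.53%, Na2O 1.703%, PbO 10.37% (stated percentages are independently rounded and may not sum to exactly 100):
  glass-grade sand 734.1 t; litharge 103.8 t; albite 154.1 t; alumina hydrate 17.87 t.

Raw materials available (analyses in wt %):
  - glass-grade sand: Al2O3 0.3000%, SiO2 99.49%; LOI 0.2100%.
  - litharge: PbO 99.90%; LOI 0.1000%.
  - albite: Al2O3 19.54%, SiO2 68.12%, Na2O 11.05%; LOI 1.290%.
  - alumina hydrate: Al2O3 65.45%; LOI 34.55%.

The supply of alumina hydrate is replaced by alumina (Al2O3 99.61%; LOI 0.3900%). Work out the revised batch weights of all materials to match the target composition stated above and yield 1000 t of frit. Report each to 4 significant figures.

Full float precision is maintained all the way through — in-progress results are displayed, rounded to four significant digits, across the worked steps; exactly one rounding lands on each reported figure; the derived quantities, which include the totals, glass mass, the four compositions, the yield, LOI, are recomputed at full precision, precisely as stated by question or answer, from the weighed amounts on 1000 t of glass.
Per-oxide target masses for 1000 t frit:
  Al2O3: 4.401% × 1000 = 44.01 t
  SiO2: 83.53% × 1000 = 835.3 t
  Na2O: 1.703% × 1000 = 17.03 t
  PbO: 10.37% × 1000 = 103.7 t
Balance tally, oxide-wise, using the reported weights, versus the basis set out (sums match the target masses within answer rounding):
  Al2O3: 734.1·0.003000 + 154.1·0.1954 + 11.74·0.9961 = 44.01 t (target 44.01 t)
  SiO2: 734.1·0.9949 + 154.1·0.6812 = 835.3 t (target 835.3 t)
  Na2O: 154.1·0.1105 = 17.03 t (target 17.03 t)
  PbO: 103.8·0.9990 = 103.7 t (target 103.7 t)
Glass mass check: batch Σ − ignition loss = 1000 t (the targets, summed, come to 1000 t; versus the stated basis of 1000 t — rounding explains the deltas).
Batch grand total — Σ batch = 1004 t; LOI removed, Σ of batch·LOI: 3.679 t; yield = glass ÷ total batch = 99.63%.

Revised batch per 1000 t frit:
  glass-grade sand: 734.1 t
  litharge: 103.8 t
  albite: 154.1 t
  alumina: 11.74 t
Total batch = 1004 t; LOI loss = 3.679 t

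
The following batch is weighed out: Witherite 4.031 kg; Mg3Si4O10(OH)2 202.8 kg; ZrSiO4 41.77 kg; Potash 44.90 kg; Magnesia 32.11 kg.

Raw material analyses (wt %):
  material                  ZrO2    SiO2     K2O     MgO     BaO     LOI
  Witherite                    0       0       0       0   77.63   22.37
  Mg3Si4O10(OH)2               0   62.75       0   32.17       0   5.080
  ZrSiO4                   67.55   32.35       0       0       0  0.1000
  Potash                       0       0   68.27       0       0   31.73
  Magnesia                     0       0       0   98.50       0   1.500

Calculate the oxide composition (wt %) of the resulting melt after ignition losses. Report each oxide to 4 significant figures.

Glass mass = 299.6 kg (batch 325.6 − LOI 25.97).
Composition: ZrO2 9.417%, SiO2 46.98%, K2O 10.23%, MgO 32.33%, BaO 1.044%

All arithmetic maintains full precision throughout — the intermediate values appear, with 4-significant-figure rounding, on the page — every reported value sees exactly one rounding — the derived quantities are recomputed at full float precision (LOI, glass mass, the totals, the yield, five oxide percentages) starting from the weights at 299.6 kg of glass, exactly as shown in the question or the answer.
What the batch supplies per oxide:
  ZrO2: 41.77·0.6755 = 28.22 kg
  SiO2: 202.8·0.6275 + 41.77·0.3235 = 140.8 kg
  K2O: 44.90·0.6827 = 30.65 kg
  MgO: 202.8·0.3217 + 32.11·0.9850 = 96.87 kg
  BaO: 4.031·0.7763 = 3.129 kg
LOI: 4.031·0.2237 + 202.8·0.05080 + 41.77·0.001000 + 44.90·0.3173 + 32.11·0.01500 = 25.97 kg
Resulting glass, batch − LOI: 325.6 − 25.97 = 299.6 kg (equal to the oxide-mass sum)
each oxide over glass, ×100, is wt %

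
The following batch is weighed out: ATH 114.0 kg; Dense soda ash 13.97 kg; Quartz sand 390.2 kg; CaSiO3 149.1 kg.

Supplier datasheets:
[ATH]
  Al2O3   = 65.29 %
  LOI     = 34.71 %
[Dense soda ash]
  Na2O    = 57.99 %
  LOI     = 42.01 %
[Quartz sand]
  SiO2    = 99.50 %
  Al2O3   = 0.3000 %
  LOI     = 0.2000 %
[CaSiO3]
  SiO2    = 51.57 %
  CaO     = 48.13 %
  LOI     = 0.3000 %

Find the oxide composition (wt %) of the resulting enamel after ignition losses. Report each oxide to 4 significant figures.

Each numeric step carries full precision in all steps — in-progress results are shown (rounded to 4 significant figures) at each printed step — a single rounding yields each reported figure; the derived quantities (LOI, the yield, the four compositions, the totals, net glass mass) are computed at full float precision starting from the weights on 620.6 kg of glass, as written in the question or the answer.
Per-oxide mass from batch:
  SiO2: 390.2·0.9950 + 149.1·0.5157 = 465.1 kg
  Al2O3: 114.0·0.6529 + 390.2·0.003000 = 75.60 kg
  Na2O: 13.97·0.5799 = 8.101 kg
  CaO: 149.1·0.4813 = 71.76 kg
LOI: 114.0·0.3471 + 13.97·0.4201 + 390.2·0.002000 + 149.1·0.003000 = 46.67 kg
Resulting glass, batch − LOI: 667.3 − 46.67 = 620.6 kg (the oxide masses sum to this)
wt % = oxide mass / glass mass × 100

Glass mass = 620.6 kg (batch 667.3 − LOI 46.67).
Composition: SiO2 74.95%, Al2O3 12.18%, Na2O 1.305%, CaO 11.56%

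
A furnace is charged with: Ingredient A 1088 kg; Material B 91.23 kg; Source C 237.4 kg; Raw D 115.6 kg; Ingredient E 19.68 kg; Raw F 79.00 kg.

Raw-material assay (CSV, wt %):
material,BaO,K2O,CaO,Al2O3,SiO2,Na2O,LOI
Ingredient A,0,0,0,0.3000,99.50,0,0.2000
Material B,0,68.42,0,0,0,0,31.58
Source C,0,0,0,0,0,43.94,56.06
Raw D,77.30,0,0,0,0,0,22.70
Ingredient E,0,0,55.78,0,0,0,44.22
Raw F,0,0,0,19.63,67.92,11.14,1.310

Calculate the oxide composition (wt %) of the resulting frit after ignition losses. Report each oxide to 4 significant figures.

Glass mass = 1431 kg (batch 1631 − LOI 200.1).
Composition: BaO 6.245%, K2O 4.362%, CaO 0.7672%, Al2O3 1.312%, SiO2 79.41%, Na2O 7.905%

The intermediate values are printed, with 4-significant-figure rounding, in the printout; every computation keeps full float precision throughout; each reported figure takes just one rounding — derived quantities (six oxide percentages, the yield, LOI, glass mass, the totals) are recomputed in full float precision from the batch weights at 1431 kg of glass, precisely as stated by the problem or the answer.
Delivered oxide masses:
  BaO: 115.6·0.7730 = 89.36 kg
  K2O: 91.23·0.6842 = 62.42 kg
  CaO: 19.68·0.5578 = 10.98 kg
  Al2O3: 1088·0.003000 + 79.00·0.1963 = 18.77 kg
  SiO2: 1088·0.9950 + 79.00·0.6792 = 1136 kg
  Na2O: 237.4·0.4394 + 79.00·0.1114 = 113.1 kg
LOI: 1088·0.002000 + 91.23·0.3158 + 237.4·0.5606 + 115.6·0.2270 + 19.68·0.4422 + 79.00·0.01310 = 200.1 kg
The glass mass, total less LOI, = 1631 − 200.1 = 1431 kg (= the summed oxide contributions)
each wt % is 100 × oxide ÷ glass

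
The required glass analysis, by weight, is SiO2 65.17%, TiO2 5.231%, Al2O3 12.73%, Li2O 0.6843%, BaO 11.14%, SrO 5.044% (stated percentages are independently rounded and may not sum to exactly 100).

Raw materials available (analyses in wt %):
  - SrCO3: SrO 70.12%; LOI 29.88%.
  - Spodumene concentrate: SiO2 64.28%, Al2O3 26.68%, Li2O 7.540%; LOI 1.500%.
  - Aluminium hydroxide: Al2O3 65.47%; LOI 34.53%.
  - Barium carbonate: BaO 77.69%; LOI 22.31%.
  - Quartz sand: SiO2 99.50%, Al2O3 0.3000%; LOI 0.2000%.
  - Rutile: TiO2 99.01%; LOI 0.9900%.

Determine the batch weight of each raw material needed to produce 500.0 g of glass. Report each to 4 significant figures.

Batch per 500.0 g glass:
  SrCO3: 35.97 g
  Spodumene concentrate: 45.38 g
  Aluminium hydroxide: 77.36 g
  Barium carbonate: 71.70 g
  Quartz sand: 298.2 g
  Rutile: 26.42 g
Total batch = 555.0 g; LOI loss = 55.00 g; yield = 90.09%

Working values are displayed rounded to 4 significant figures between the steps. The working math keeps full float precision at all times. Every reported number is rounded only once. The derived quantities are re-derived from the batch weights per 500.0 g of glass in exact precision (ignition loss, the six compositions, totals, glass mass, yield), as written in problem or answer.
Oxide mass targets, per 500.0 g glass:
  SiO2: 65.17% × 500.0 = 325.8 g
  TiO2: 5.231% × 500.0 = 26.16 g
  Al2O3: 12.73% × 500.0 = 63.65 g
  Li2O: 0.6843% × 500.0 = 3.422 g
  BaO: 11.14% × 500.0 = 55.70 g
  SrO: 5.044% × 500.0 = 25.22 g
Oxide-by-oxide audit using the reported weights, relative to the basis at hand (sum by sum, the targets are met within answer rounding):
  SiO2: 45.38·0.6428 + 298.2·0.9950 = 325.9 g (target 325.8 g)
  TiO2: 26.42·0.9901 = 26.16 g (target 26.16 g)
  Al2O3: 45.38·0.2668 + 77.36·0.6547 + 298.2·0.003000 = 63.65 g (target 63.65 g)
  Li2O: 45.38·0.07540 = 3.422 g (target 3.422 g)
  BaO: 71.70·0.7769 = 55.70 g (target 55.70 g)
  SrO: 35.97·0.7012 = 25.22 g (target 25.22 g)
Auditing the glass mass value: total batch − LOI = 500.0 g (targets for the oxides total 500.0 g; basis as stated: 500.0 g — rounding explains the deltas).
Whole-batch sum: Σ batch = 555.0 g; ignition loss, Σ(batch × LOI) = 55.00 g; glass ÷ batch gives a yield of 90.09%.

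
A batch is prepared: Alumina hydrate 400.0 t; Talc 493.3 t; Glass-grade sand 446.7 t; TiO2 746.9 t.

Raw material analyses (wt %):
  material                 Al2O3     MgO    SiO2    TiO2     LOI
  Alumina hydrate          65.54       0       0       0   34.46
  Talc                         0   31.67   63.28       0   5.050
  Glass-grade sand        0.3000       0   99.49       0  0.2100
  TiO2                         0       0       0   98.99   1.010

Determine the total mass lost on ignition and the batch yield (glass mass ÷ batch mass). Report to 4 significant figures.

LOI loss = 171.2 t; glass = 1916 t; yield = 91.79%

Values along the way appear (rounded to four significant figures) within the worked lines. Full precision is held in all steps — a single rounding completes each reported value. The derived quantities, including net glass mass, yield, LOI, four oxide percentages, the totals, are carried from the batch weights on 1916 t of glass at full float precision precisely as stated by question or answer.
Ignition loss by material:
  Alumina hydrate: 400.0 × 0.3446 = 137.8 t
  Talc: 493.3 × 0.05050 = 24.91 t
  Glass-grade sand: 446.7 × 0.002100 = 0.9381 t
  TiO2: 746.9 × 0.01010 = 7.544 t
Total LOI = 171.2 t
Glass = batch − LOI = 2087 − 171.2 = 1916 t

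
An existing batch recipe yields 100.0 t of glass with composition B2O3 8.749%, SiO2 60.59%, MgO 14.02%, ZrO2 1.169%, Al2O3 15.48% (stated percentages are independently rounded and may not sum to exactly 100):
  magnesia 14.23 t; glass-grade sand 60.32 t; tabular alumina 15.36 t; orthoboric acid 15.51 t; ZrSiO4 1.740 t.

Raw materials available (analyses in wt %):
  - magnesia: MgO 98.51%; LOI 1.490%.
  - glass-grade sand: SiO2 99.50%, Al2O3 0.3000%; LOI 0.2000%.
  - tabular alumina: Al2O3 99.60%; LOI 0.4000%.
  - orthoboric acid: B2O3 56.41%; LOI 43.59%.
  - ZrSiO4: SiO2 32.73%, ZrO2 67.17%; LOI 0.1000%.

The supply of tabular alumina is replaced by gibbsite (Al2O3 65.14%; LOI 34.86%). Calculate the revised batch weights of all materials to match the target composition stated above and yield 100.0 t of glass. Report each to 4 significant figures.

Revised batch per 100.0 t glass:
  magnesia: 14.23 t
  glass-grade sand: 60.32 t
  gibbsite: 23.49 t
  orthoboric acid: 15.51 t
  ZrSiO4: 1.740 t
Total batch = 115.3 t; LOI loss = 15.28 t

Intermediates are shown (rounded to four significant figures) across the worked steps; the working math keeps full precision from start to finish — each reported value sees exactly one rounding; the derived quantities are re-derived in full float precision (five oxide percentages, the totals, glass mass, the yield, LOI) using the weight values for 100.0 t of glass, as written in either problem or answer.
Oxide mass targets, per 100.0 t glass:
  B2O3: 8.749% × 100.0 = 8.749 t
  SiO2: 60.59% × 100.0 = 60.59 t
  MgO: 14.02% × 100.0 = 14.02 t
  ZrO2: 1.169% × 100.0 = 1.169 t
  Al2O3: 15.48% × 100.0 = 15.48 t
Checking each oxide sum working from each reported weight, relative to the basis at hand (oxide sums agree with the targets up to rounding of the answer):
  B2O3: 15.51·0.5641 = 8.749 t (target 8.749 t)
  SiO2: 60.32·0.9950 + 1.740·0.3273 = 60.59 t (target 60.59 t)
  MgO: 14.23·0.9851 = 14.02 t (target 14.02 t)
  ZrO2: 1.740·0.6717 = 1.169 t (target 1.169 t)
  Al2O3: 60.32·0.003000 + 23.49·0.6514 = 15.48 t (target 15.48 t)
Glass-mass bookkeeping: whole batch net of LOI = 100.0 t (targets for the oxides total 100.0 t; versus the stated basis of 100.0 t — gaps are rounding artifacts).
Batch grand total — Σ batch = 115.3 t; Σ batch·LOI gives LOI loss = 15.28 t; yield, glass over the total, = 86.74%.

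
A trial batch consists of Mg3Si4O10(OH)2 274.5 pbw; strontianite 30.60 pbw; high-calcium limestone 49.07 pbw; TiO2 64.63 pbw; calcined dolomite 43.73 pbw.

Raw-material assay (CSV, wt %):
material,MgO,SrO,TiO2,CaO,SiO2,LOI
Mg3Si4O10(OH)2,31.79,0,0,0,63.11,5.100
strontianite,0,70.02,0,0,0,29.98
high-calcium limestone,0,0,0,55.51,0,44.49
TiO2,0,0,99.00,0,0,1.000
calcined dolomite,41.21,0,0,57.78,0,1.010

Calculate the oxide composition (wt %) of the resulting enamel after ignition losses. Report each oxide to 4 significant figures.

Every computation carries full precision at each step. Mid-chain values appear rounded off to 4 significant digits in the printout; exactly one rounding goes into every reported result; derived quantities (totals, glass mass, yield, ignition loss, five oxide percentages) are computed starting from the weights for 416.4 pbw of glass in full float precision, as given in the problem or answer text.
Delivered oxide masses:
  MgO: 274.5·0.3179 + 43.73·0.4121 = 105.3 pbw
  SrO: 30.60·0.7002 = 21.43 pbw
  TiO2: 64.63·0.9900 = 63.98 pbw
  CaO: 49.07·0.5551 + 43.73·0.5778 = 52.51 pbw
  SiO2: 274.5·0.6311 = 173.2 pbw
LOI: 274.5·0.05100 + 30.60·0.2998 + 49.07·0.4449 + 64.63·0.01000 + 43.73·0.01010 = 46.09 pbw
Glass mass = batch − LOI = 462.5 − 46.09 = 416.4 pbw (= Σ oxide masses)
percent by weight: oxide/glass ×100

Glass mass = 416.4 pbw (batch 462.5 − LOI 46.09).
Composition: MgO 25.28%, SrO 5.145%, TiO2 15.36%, CaO 12.61%, SiO2 41.60%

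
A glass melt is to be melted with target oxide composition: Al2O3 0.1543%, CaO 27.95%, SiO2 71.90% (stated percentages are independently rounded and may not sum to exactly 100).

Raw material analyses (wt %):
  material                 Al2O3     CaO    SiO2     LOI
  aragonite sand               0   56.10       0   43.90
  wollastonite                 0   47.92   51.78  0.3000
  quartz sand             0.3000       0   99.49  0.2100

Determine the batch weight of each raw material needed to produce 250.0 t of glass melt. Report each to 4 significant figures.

Batch per 250.0 t glass melt:
  aragonite sand: 39.07 t
  wollastonite: 100.1 t
  quartz sand: 128.6 t
Total batch = 267.8 t; LOI loss = 17.72 t; yield = 93.38%

In-progress results are shown rounded to 4 significant figures — the working math carries full precision in every operation. Exactly one rounding lands on every reported figure — the derived quantities, including the three compositions, totals, ignition loss, the yield, net glass mass, are carried from the weighed amounts at 250.0 t of glass at full precision, precisely as stated by question or answer.
Oxide-by-oxide targets in 250.0 t glass melt:
  Al2O3: 0.1543% × 250.0 = 0.3858 t
  CaO: 27.95% × 250.0 = 69.88 t
  SiO2: 71.90% × 250.0 = 179.8 t
Balance tally, oxide-wise, per the reported batch figures, for the quoted basis mass (sum by sum, the targets are met given rounding of the digits):
  Al2O3: 128.6·0.003000 = 0.3858 t (target 0.3858 t)
  CaO: 39.07·0.5610 + 100.1·0.4792 = 69.89 t (target 69.88 t)
  SiO2: 100.1·0.5178 + 128.6·0.9949 = 179.8 t (target 179.8 t)
The glass-mass cross-check: batch total minus LOI = 250.0 t (oxide target masses add up to 250.0 t; basis as stated: 250.0 t — gaps are rounding artifacts).
Summing the batch: Σ batch = 267.8 t; the LOI term Σ batch·LOI equals 17.72 t; the yield ratio, glass ÷ batch: 93.38%.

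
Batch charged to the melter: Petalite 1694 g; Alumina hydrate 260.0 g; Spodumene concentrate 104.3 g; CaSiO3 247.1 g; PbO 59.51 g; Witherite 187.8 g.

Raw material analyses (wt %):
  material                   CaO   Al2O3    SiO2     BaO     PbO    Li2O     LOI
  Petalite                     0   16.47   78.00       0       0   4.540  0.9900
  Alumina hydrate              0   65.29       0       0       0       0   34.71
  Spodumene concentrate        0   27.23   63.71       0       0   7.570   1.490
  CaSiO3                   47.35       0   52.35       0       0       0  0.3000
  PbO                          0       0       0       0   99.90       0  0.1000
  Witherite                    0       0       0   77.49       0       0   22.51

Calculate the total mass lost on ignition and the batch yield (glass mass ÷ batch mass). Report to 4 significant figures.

Values along the way are printed, with 4-significant-digit rounding, in the printout. Each numeric step carries exact precision in all steps; exactly one rounding is applied to each reported result — derived quantities (net glass mass, totals, the six compositions, yield, ignition loss) are computed in full float precision starting from the weights on 2401 g of glass, exactly as printed in the problem or answer text.
Per-material ignition loss:
  Petalite: 1694 × 0.009900 = 16.77 g
  Alumina hydrate: 260.0 × 0.3471 = 90.25 g
  Spodumene concentrate: 104.3 × 0.01490 = 1.554 g
  CaSiO3: 247.1 × 0.003000 = 0.7413 g
  PbO: 59.51 × 0.001000 = 0.05951 g
  Witherite: 187.8 × 0.2251 = 42.27 g
Total LOI = 151.6 g
Glass = batch − LOI = 2553 − 151.6 = 2401 g

LOI loss = 151.6 g; glass = 2401 g; yield = 94.06%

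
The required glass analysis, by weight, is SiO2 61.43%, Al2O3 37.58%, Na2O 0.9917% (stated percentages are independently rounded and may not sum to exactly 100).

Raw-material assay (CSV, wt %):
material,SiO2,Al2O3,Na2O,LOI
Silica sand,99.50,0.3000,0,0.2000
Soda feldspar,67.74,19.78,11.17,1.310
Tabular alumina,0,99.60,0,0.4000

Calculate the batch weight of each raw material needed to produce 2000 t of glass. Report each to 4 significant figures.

Batch per 2000 t glass:
  Silica sand: 1114 t
  Soda feldspar: 177.6 t
  Tabular alumina: 716.0 t
Total batch = 2008 t; LOI loss = 7.419 t; yield = 99.63%

Mid-chain values are printed rounded off to 4 significant figures as written; the working math keeps full precision in all steps — every reported result undergoes a single rounding; all derived quantities, including glass mass, yield, three oxide percentages, LOI, totals, are recomputed from the batch weights for 2000 t of glass at full precision as they appear in question or answer.
The oxide mass targets at 2000 t glass:
  SiO2: 61.43% × 2000 = 1229 t
  Al2O3: 37.58% × 2000 = 751.6 t
  Na2O: 0.9917% × 2000 = 19.83 t
Per-oxide balance check applying the batch weights above, against the basis in use (sum by sum, the targets are met within answer rounding):
  SiO2: 1114·0.9950 + 177.6·0.6774 = 1229 t (target 1229 t)
  Al2O3: 1114·0.003000 + 177.6·0.1978 + 716.0·0.9960 = 751.6 t (target 751.6 t)
  Na2O: 177.6·0.1117 = 19.84 t (target 19.83 t)
Glass mass check: total charge less LOI = 2000 t (summing oxide targets gives 2000 t; against the stated basis, 2000 t — rounding explains the deltas).
Adding the batch up: Σ batch = 2008 t; the LOI term Σ batch·LOI equals 7.419 t; yield = glass ÷ total batch = 99.63%.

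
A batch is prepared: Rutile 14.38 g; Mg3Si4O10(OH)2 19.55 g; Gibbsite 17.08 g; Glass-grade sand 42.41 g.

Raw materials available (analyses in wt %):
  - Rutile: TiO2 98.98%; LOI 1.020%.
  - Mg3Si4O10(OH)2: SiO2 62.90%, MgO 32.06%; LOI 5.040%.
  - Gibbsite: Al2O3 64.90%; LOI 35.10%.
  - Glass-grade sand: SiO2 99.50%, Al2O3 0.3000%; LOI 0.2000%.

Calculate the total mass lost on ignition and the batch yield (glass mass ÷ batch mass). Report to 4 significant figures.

LOI loss = 7.212 g; glass = 86.21 g; yield = 92.28%

All internal work keeps full float precision from first step to last; working values are shown, rounded to four significant digits, in the printout — every reported figure takes just one rounding — the derived quantities are rebuilt in full float precision (LOI, the four compositions, the yield, totals, glass mass) from the weighed amounts per 86.21 g of glass as written in question or answer.
Loss on ignition, line by line:
  Rutile: 14.38 × 0.01020 = 0.1467 g
  Mg3Si4O10(OH)2: 19.55 × 0.05040 = 0.9853 g
  Gibbsite: 17.08 × 0.3510 = 5.995 g
  Glass-grade sand: 42.41 × 0.002000 = 0.08482 g
Total LOI = 7.212 g
Glass = batch − LOI = 93.42 − 7.212 = 86.21 g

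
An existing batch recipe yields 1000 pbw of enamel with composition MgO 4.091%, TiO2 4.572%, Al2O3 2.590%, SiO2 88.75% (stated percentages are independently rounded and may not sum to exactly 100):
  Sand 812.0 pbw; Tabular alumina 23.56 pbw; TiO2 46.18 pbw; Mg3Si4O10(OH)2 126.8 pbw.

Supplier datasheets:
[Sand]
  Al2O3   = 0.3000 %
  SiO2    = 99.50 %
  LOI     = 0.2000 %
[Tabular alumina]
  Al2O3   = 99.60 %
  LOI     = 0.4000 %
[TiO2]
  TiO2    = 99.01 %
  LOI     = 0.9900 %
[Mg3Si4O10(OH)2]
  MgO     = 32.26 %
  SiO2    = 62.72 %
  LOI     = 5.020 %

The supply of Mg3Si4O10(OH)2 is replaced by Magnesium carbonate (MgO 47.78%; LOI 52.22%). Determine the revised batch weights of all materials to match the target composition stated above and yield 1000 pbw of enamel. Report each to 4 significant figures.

All internal work carries full precision through the solve; mid-chain values are printed, with 4-significant-digit rounding, alongside each step. Each reported result undergoes a single rounding. All derived quantities are re-derived at full float precision (four oxide percentages, glass mass, the totals, LOI, yield) starting from the weights on 1000 pbw of glass, as given in problem or answer.
Oxide-by-oxide targets in 1000 pbw enamel:
  MgO: 4.091% × 1000 = 40.91 pbw
  TiO2: 4.572% × 1000 = 45.72 pbw
  Al2O3: 2.590% × 1000 = 25.90 pbw
  SiO2: 88.75% × 1000 = 887.5 pbw
Verifying the oxide balance given the weights on record, against the basis in use (summed amounts equal target values within answer rounding):
  MgO: 85.62·0.4778 = 40.91 pbw (target 40.91 pbw)
  TiO2: 46.18·0.9901 = 45.72 pbw (target 45.72 pbw)
  Al2O3: 892.0·0.003000 + 23.32·0.9960 = 25.90 pbw (target 25.90 pbw)
  SiO2: 892.0·0.9950 = 887.5 pbw (target 887.5 pbw)
Glass-mass bookkeeping: net batch after ignition = 1000 pbw (summing oxide targets gives 1000 pbw; basis as stated: 1000 pbw — rounding explains the deltas).
Total batch = Σ batch = 1047 pbw; Σ batch·LOI gives LOI loss = 47.05 pbw; the yield ratio, glass ÷ batch: 95.51%.

Revised batch per 1000 pbw enamel:
  Sand: 892.0 pbw
  Tabular alumina: 23.32 pbw
  TiO2: 46.18 pbw
  Magnesium carbonate: 85.62 pbw
Total batch = 1047 pbw; LOI loss = 47.05 pbw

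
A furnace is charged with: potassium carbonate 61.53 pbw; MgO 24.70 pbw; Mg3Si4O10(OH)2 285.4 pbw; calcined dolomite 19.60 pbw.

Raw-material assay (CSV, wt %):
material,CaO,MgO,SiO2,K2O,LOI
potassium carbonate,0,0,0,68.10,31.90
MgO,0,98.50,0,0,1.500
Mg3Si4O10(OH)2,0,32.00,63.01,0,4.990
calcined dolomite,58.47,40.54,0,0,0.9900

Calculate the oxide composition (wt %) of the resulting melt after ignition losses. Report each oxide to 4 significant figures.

Glass mass = 356.8 pbw (batch 391.2 − LOI 34.43).
Composition: CaO 3.212%, MgO 34.64%, SiO2 50.40%, K2O 11.74%

Values along the way are shown, with 4-significant-digit rounding, when written out. Exact precision is carried from start to finish — a single rounding yields every reported figure. All derived quantities (LOI, the four compositions, net glass mass, yield, totals) are computed starting from the weights at 356.8 pbw of glass at exact precision as they appear in the question or the answer.
What the batch supplies per oxide:
  CaO: 19.60·0.5847 = 11.46 pbw
  MgO: 24.70·0.9850 + 285.4·0.3200 + 19.60·0.4054 = 123.6 pbw
  SiO2: 285.4·0.6301 = 179.8 pbw
  K2O: 61.53·0.6810 = 41.90 pbw
LOI: 61.53·0.3190 + 24.70·0.01500 + 285.4·0.04990 + 19.60·0.009900 = 34.43 pbw
batch − LOI leaves glass = 391.2 − 34.43 = 356.8 pbw (equal to the oxide-mass sum)
wt % = 100 × oxide mass / glass mass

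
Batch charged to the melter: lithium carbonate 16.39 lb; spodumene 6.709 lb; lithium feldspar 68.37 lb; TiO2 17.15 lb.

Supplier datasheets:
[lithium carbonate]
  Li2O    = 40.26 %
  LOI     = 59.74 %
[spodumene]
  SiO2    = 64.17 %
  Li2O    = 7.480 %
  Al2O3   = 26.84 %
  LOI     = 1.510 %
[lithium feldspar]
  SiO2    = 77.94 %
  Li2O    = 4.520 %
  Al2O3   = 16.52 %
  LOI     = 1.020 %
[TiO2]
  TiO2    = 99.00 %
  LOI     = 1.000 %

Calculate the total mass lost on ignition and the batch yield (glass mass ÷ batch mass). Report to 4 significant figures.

In-progress results are shown, rounded to four significant digits, across the worked steps — the whole derivation runs at exact precision in every operation — exactly one rounding is applied to every reported figure. All derived quantities (ignition loss, the four compositions, glass mass, the yield, totals) are computed starting from the weights at 97.86 lb of glass at exact precision, exactly as printed in the problem or the answer.
Material-by-material LOI:
  lithium carbonate: 16.39 × 0.5974 = 9.791 lb
  spodumene: 6.709 × 0.01510 = 0.1013 lb
  lithium feldspar: 68.37 × 0.01020 = 0.6974 lb
  TiO2: 17.15 × 0.01000 = 0.1715 lb
Total LOI = 10.76 lb
Glass = batch − LOI = 108.6 − 10.76 = 97.86 lb

LOI loss = 10.76 lb; glass = 97.86 lb; yield = 90.09%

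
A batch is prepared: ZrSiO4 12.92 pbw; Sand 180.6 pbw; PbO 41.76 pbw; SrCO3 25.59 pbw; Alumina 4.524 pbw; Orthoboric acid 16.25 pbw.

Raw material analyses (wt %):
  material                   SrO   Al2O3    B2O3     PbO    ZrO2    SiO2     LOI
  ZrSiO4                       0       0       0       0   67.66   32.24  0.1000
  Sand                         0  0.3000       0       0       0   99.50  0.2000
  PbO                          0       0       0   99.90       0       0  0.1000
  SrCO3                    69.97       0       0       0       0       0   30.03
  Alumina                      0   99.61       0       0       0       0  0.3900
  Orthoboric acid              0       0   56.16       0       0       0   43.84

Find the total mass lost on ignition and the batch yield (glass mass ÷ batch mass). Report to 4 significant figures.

All internal work maintains full precision throughout; in-progress results are printed with 4-significant-figure rounding as written; every reported figure takes a single rounding; derived quantities are computed in exact precision (net glass mass, the six compositions, the totals, LOI, the yield) from the batch weights on 266.4 pbw of glass, as set out in the question or the answer.
Per-material ignition loss:
  ZrSiO4: 12.92 × 0.001000 = 0.01292 pbw
  Sand: 180.6 × 0.002000 = 0.3612 pbw
  PbO: 41.76 × 0.001000 = 0.04176 pbw
  SrCO3: 25.59 × 0.3003 = 7.685 pbw
  Alumina: 4.524 × 0.003900 = 0.01764 pbw
  Orthoboric acid: 16.25 × 0.4384 = 7.124 pbw
Total LOI = 15.24 pbw
Glass = batch − LOI = 281.6 − 15.24 = 266.4 pbw

LOI loss = 15.24 pbw; glass = 266.4 pbw; yield = 94.59%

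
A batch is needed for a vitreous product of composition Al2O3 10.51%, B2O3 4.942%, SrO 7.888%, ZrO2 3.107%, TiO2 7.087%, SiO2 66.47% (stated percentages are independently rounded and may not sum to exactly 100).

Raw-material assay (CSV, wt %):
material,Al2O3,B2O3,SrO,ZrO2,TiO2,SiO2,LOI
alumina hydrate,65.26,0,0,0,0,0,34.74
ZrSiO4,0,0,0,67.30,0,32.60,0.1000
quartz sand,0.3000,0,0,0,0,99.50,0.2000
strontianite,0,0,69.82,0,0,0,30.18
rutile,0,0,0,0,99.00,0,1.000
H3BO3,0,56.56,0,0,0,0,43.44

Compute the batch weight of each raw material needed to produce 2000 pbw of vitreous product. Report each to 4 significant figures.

The whole derivation maintains exact precision throughout. Values along the way appear, rounded to 4 significant figures, in the printout — each reported result is rounded a single time — the derived quantities are re-derived from the batch weights on 2000 pbw of glass in exact precision (ignition loss, six oxide percentages, the totals, glass mass, yield), precisely as stated by the question or the answer.
Target masses of each oxide per 2000 pbw vitreous product:
  Al2O3: 10.51% × 2000 = 210.2 pbw
  B2O3: 4.942% × 2000 = 98.84 pbw
  SrO: 7.888% × 2000 = 157.8 pbw
  ZrO2: 3.107% × 2000 = 62.14 pbw
  TiO2: 7.087% × 2000 = 141.7 pbw
  SiO2: 66.47% × 2000 = 1329 pbw
A balance pass over the oxides, per the reported batch figures, relative to the basis at hand (every target is met by its sum given rounding of the digits):
  Al2O3: 316.1·0.6526 + 1306·0.003000 = 210.2 pbw (target 210.2 pbw)
  B2O3: 174.8·0.5656 = 98.87 pbw (target 98.84 pbw)
  SrO: 226.0·0.6982 = 157.8 pbw (target 157.8 pbw)
  ZrO2: 92.33·0.6730 = 62.14 pbw (target 62.14 pbw)
  TiO2: 143.2·0.9900 = 141.8 pbw (target 141.7 pbw)
  SiO2: 92.33·0.3260 + 1306·0.9950 = 1330 pbw (target 1329 pbw)
Glass mass check: total batch − LOI = 2000 pbw (targets for the oxides total 2000 pbw; against the stated basis, 2000 pbw — gaps are rounding artifacts).
Batch total: Σ batch = 2258 pbw; loss to ignition Σ batch·LOI = 258.1 pbw; the yield ratio, glass ÷ batch: 88.57%.

Batch per 2000 pbw vitreous product:
  alumina hydrate: 316.1 pbw
  ZrSiO4: 92.33 pbw
  quartz sand: 1306 pbw
  strontianite: 226.0 pbw
  rutile: 143.2 pbw
  H3BO3: 174.8 pbw
Total batch = 2258 pbw; LOI loss = 258.1 pbw; yield = 88.57%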